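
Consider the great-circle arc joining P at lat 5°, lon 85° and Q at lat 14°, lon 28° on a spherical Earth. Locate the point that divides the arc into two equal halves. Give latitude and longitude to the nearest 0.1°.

Write both endpoints as unit vectors p₁, p₂ with components (cos φ cos λ, cos φ sin λ, sin φ).
The central angle between the endpoints is δ = arccos(p₁·p₂) ≈ 0.991 rad (56.8°).
Interpolate at f = 1/2 with slerp weights a = sin((1−f)δ)/sin δ ≈ 0.568, b = sin(fδ)/sin δ ≈ 0.568.
p = a·p₁ + b·p₂ ≈ (0.536, 0.823, 0.187); φ = arcsin(p_z) ≈ 10.78°, λ = atan2(p_y, p_x) ≈ 56.91°.

≈ lat 10.8°, lon 56.9°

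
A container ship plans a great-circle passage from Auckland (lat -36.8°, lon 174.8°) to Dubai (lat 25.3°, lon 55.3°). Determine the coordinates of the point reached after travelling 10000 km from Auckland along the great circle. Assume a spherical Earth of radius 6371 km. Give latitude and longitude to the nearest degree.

≈ lat 4°, lon 88°

Write both endpoints as unit vectors p₁, p₂ with components (cos φ cos λ, cos φ sin λ, sin φ).
The central angle between the endpoints is δ = arccos(p₁·p₂) ≈ 2.230 rad (127.8°). The total great-circle distance is δ·R ≈ 2.230 × 6371 ≈ 14207 km, so the target fraction is f = 10000/14207 ≈ 0.704.
Interpolate at f ≈ 0.704 with slerp weights a = sin((1−f)δ)/sin δ ≈ 0.776, b = sin(fδ)/sin δ ≈ 1.265.
p = a·p₁ + b·p₂ ≈ (0.032, 0.997, 0.076); φ = arcsin(p_z) ≈ 4.35°, λ = atan2(p_y, p_x) ≈ 88.14°.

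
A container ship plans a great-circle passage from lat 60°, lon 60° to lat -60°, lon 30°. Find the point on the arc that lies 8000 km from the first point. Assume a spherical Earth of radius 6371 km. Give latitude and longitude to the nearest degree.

The haversine formula gives a central angle δ ≈ 2.134 rad (122.2°) between the endpoints. The total great-circle distance is δ·R ≈ 2.134 × 6371 ≈ 13593 km, so the target fraction is f = 8000/13593 ≈ 0.589.
Interpolate at f ≈ 0.589 with slerp weights a = sin((1−f)δ)/sin δ ≈ 0.910, b = sin(fδ)/sin δ ≈ 1.124.
p = a·p₁ + b·p₂ ≈ (0.714, 0.675, -0.186); φ = arcsin(p_z) ≈ -10.70°, λ = atan2(p_y, p_x) ≈ 43.38°.

≈ lat -11°, lon 43°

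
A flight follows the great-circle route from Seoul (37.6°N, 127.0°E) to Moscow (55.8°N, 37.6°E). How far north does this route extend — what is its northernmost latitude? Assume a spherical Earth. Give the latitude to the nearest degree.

≈ 59°N

The great circle lies in the plane with unit normal n̂ = (p₁ × p₂)/|p₁ × p₂|.
Here n̂_z ≈ -0.517; the vertex latitude is φ_max = arccos|n̂_z| ≈ 58.8°.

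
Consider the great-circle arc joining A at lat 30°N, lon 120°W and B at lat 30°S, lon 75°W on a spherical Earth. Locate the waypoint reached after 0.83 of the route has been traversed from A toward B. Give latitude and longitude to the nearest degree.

≈ lat 20°S, lon 83°W

Convert each endpoint to a unit vector on the sphere (x = cos φ cos λ, y = cos φ sin λ, z = sin φ).
The central angle between the endpoints is δ = arccos(p₁·p₂) ≈ 1.287 rad (73.7°).
Interpolate at f = 0.83 with slerp weights a = sin((1−f)δ)/sin δ ≈ 0.226, b = sin(fδ)/sin δ ≈ 0.913.
p = a·p₁ + b·p₂ ≈ (0.107, -0.933, -0.343); φ = arcsin(p_z) ≈ -20.08°, λ = atan2(p_y, p_x) ≈ -83.48°.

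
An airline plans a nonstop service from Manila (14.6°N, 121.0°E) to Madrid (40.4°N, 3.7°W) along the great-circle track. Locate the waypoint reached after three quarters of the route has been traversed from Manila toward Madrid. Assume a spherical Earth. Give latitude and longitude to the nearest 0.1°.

The haversine formula gives a central angle δ ≈ 1.830 rad (104.8°) between the endpoints.
Interpolate at f = 3/4 with slerp weights a = sin((1−f)δ)/sin δ ≈ 0.457, b = sin(fδ)/sin δ ≈ 1.014.
p = a·p₁ + b·p₂ ≈ (0.543, 0.329, 0.773); φ = arcsin(p_z) ≈ 50.58°, λ = atan2(p_y, p_x) ≈ 31.22°.

≈ 50.6°N, 31.2°E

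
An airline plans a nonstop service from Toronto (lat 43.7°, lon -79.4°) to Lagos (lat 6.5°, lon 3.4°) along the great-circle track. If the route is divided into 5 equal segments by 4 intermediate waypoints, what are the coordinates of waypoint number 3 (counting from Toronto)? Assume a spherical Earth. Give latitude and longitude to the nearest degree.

≈ lat 27°, lon -22°

Convert each endpoint to a unit vector on the sphere (x = cos φ cos λ, y = cos φ sin λ, z = sin φ).
The central angle between the endpoints is δ = arccos(p₁·p₂) ≈ 1.402 rad (80.3°).
Interpolate at f = 3/5 with slerp weights a = sin((1−f)δ)/sin δ ≈ 0.539, b = sin(fδ)/sin δ ≈ 0.756.
p = a·p₁ + b·p₂ ≈ (0.822, -0.339, 0.458); φ = arcsin(p_z) ≈ 27.28°, λ = atan2(p_y, p_x) ≈ -22.41°.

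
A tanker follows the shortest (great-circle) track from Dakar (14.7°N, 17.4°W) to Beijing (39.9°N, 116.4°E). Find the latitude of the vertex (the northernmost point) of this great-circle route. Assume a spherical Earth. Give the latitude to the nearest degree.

The great circle lies in the plane with unit normal n̂ = (p₁ × p₂)/|p₁ × p₂|.
Here n̂_z ≈ +0.572; the vertex latitude is φ_max = arccos|n̂_z| ≈ 55.1°.
Check via Clairaut: cos φ_max = |cos φ₁| · sin C = cos(14.7°)·sin(36.2°) ≈ 0.572, again giving ≈ 55.1°.

≈ 55°N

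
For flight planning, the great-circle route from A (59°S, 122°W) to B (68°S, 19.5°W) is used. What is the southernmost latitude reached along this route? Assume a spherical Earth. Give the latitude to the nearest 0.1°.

The great circle lies in the plane with unit normal n̂ = (p₁ × p₂)/|p₁ × p₂|.
Here n̂_z ≈ +0.286; the vertex latitude is φ_max = arccos|n̂_z| ≈ 73.4°.
Check via Clairaut: cos φ_max = |cos φ₁| · sin C = cos(59.0°)·sin(146.2°) ≈ 0.286, again giving ≈ 73.4°.

≈ 73.4°S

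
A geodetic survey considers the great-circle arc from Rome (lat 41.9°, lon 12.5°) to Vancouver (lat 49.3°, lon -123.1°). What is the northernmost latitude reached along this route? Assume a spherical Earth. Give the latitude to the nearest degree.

The great circle lies in the plane with unit normal n̂ = (p₁ × p₂)/|p₁ × p₂|.
Here n̂_z ≈ -0.344; the vertex latitude is φ_max = arccos|n̂_z| ≈ 69.9°.
Check via Clairaut: cos φ_max = |cos φ₁| · sin C = cos(41.9°)·sin(27.5°) ≈ 0.344, again giving ≈ 69.9°.

≈ 70°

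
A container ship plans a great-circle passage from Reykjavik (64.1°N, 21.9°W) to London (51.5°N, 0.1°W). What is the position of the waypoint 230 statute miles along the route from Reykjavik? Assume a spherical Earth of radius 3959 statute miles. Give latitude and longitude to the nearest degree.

Write both endpoints as unit vectors p₁, p₂ with components (cos φ cos λ, cos φ sin λ, sin φ).
The central angle between the endpoints is δ = arccos(p₁·p₂) ≈ 0.296 rad (17.0°). The total great-circle distance is δ·R ≈ 0.296 × 3959 ≈ 1172 mi, so the target fraction is f = 230/1172 ≈ 0.196.
Interpolate at f ≈ 0.196 with slerp weights a = sin((1−f)δ)/sin δ ≈ 0.808, b = sin(fδ)/sin δ ≈ 0.199.
p = a·p₁ + b·p₂ ≈ (0.451, -0.132, 0.883); φ = arcsin(p_z) ≈ 61.95°, λ = atan2(p_y, p_x) ≈ -16.29°.

≈ 62°N, 16°W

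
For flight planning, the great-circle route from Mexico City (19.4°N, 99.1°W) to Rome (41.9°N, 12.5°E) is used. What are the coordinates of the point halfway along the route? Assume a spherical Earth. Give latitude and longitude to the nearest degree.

≈ (46°N, 53°W)

From cos δ = sin φ₁ sin φ₂ + cos φ₁ cos φ₂ cos Δλ, the central angle is δ ≈ 1.607 rad (92.1°).
Interpolate at f = 1/2 with slerp weights a = sin((1−f)δ)/sin δ ≈ 0.720, b = sin(fδ)/sin δ ≈ 0.720.
p = a·p₁ + b·p₂ ≈ (0.416, -0.555, 0.720); φ = arcsin(p_z) ≈ 46.09°, λ = atan2(p_y, p_x) ≈ -53.14°.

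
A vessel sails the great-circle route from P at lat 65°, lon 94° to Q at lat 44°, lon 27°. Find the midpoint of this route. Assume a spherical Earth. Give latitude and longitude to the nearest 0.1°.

≈ lat 58.9°, lon 50.7°

Convert each endpoint to a unit vector on the sphere (x = cos φ cos λ, y = cos φ sin λ, z = sin φ).
The central angle between the endpoints is δ = arccos(p₁·p₂) ≈ 0.725 rad (41.6°).
Interpolate at f = 1/2 with slerp weights a = sin((1−f)δ)/sin δ ≈ 0.535, b = sin(fδ)/sin δ ≈ 0.535.
p = a·p₁ + b·p₂ ≈ (0.327, 0.400, 0.856); φ = arcsin(p_z) ≈ 58.89°, λ = atan2(p_y, p_x) ≈ 50.74°.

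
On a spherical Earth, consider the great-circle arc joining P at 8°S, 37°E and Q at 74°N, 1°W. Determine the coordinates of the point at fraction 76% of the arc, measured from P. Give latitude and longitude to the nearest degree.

≈ 56°N, 21°E

Convert each endpoint to a unit vector on the sphere (x = cos φ cos λ, y = cos φ sin λ, z = sin φ).
The central angle between the endpoints is δ = arccos(p₁·p₂) ≈ 1.489 rad (85.3°).
Interpolate at f = 0.76 with slerp weights a = sin((1−f)δ)/sin δ ≈ 0.351, b = sin(fδ)/sin δ ≈ 0.908.
p = a·p₁ + b·p₂ ≈ (0.528, 0.205, 0.824); φ = arcsin(p_z) ≈ 55.51°, λ = atan2(p_y, p_x) ≈ 21.21°.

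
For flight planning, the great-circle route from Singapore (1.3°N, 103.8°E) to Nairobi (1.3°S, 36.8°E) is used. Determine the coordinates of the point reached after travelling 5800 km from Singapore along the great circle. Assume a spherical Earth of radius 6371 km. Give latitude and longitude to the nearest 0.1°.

≈ 0.8°S, 51.7°E

The haversine formula gives a central angle δ ≈ 1.170 rad (67.0°) between the endpoints. The total great-circle distance is δ·R ≈ 1.170 × 6371 ≈ 7455 km, so the target fraction is f = 5800/7455 ≈ 0.778.
Interpolate at f ≈ 0.778 with slerp weights a = sin((1−f)δ)/sin δ ≈ 0.279, b = sin(fδ)/sin δ ≈ 0.858.
p = a·p₁ + b·p₂ ≈ (0.620, 0.784, -0.013); φ = arcsin(p_z) ≈ -0.75°, λ = atan2(p_y, p_x) ≈ 51.68°.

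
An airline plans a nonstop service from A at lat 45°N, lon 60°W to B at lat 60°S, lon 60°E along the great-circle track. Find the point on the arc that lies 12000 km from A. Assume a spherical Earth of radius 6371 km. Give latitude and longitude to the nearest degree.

Write both endpoints as unit vectors p₁, p₂ with components (cos φ cos λ, cos φ sin λ, sin φ).
The central angle between the endpoints is δ = arccos(p₁·p₂) ≈ 2.480 rad (142.1°). The total great-circle distance is δ·R ≈ 2.480 × 6371 ≈ 15801 km, so the target fraction is f = 12000/15801 ≈ 0.759.
Interpolate at f ≈ 0.759 with slerp weights a = sin((1−f)δ)/sin δ ≈ 0.915, b = sin(fδ)/sin δ ≈ 1.549.
p = a·p₁ + b·p₂ ≈ (0.711, 0.111, -0.695); φ = arcsin(p_z) ≈ -44.00°, λ = atan2(p_y, p_x) ≈ 8.84°.

≈ lat 44°S, lon 9°E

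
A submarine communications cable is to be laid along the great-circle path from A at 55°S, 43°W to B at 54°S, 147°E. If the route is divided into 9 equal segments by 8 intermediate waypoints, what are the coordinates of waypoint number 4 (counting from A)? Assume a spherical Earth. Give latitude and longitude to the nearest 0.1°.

Convert each endpoint to a unit vector on the sphere (x = cos φ cos λ, y = cos φ sin λ, z = sin φ).
The central angle between the endpoints is δ = arccos(p₁·p₂) ≈ 1.234 rad (70.7°).
Interpolate at f = 4/9 with slerp weights a = sin((1−f)δ)/sin δ ≈ 0.671, b = sin(fδ)/sin δ ≈ 0.552.
p = a·p₁ + b·p₂ ≈ (0.009, -0.086, -0.996); φ = arcsin(p_z) ≈ -85.06°, λ = atan2(p_y, p_x) ≈ -83.94°.

≈ 85.1°S, 83.9°W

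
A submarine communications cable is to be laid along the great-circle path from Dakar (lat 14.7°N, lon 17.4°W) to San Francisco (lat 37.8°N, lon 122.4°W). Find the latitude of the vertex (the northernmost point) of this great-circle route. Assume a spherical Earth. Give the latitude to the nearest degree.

≈ 42°N

The great circle lies in the plane with unit normal n̂ = (p₁ × p₂)/|p₁ × p₂|.
Here n̂_z ≈ -0.739; the vertex latitude is φ_max = arccos|n̂_z| ≈ 42.4°.
Check via Clairaut: cos φ_max = |cos φ₁| · sin C = cos(14.7°)·sin(49.8°) ≈ 0.739, again giving ≈ 42.4°.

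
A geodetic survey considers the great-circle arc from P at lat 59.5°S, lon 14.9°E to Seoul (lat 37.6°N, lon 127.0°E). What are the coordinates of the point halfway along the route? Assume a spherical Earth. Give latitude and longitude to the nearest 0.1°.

Write both endpoints as unit vectors p₁, p₂ with components (cos φ cos λ, cos φ sin λ, sin φ).
The central angle between the endpoints is δ = arccos(p₁·p₂) ≈ 2.314 rad (132.6°).
Interpolate at f = 1/2 with slerp weights a = sin((1−f)δ)/sin δ ≈ 1.244, b = sin(fδ)/sin δ ≈ 1.244.
p = a·p₁ + b·p₂ ≈ (0.017, 0.950, -0.313); φ = arcsin(p_z) ≈ -18.23°, λ = atan2(p_y, p_x) ≈ 88.97°.

≈ lat 18.2°S, lon 89.0°E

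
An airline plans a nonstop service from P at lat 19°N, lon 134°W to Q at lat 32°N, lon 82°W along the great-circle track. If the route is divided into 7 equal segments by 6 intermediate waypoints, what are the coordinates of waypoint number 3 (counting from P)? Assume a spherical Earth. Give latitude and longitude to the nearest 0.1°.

Write both endpoints as unit vectors p₁, p₂ with components (cos φ cos λ, cos φ sin λ, sin φ).
The central angle between the endpoints is δ = arccos(p₁·p₂) ≈ 0.842 rad (48.2°).
Interpolate at f = 3/7 with slerp weights a = sin((1−f)δ)/sin δ ≈ 0.620, b = sin(fδ)/sin δ ≈ 0.473.
p = a·p₁ + b·p₂ ≈ (-0.352, -0.819, 0.453); φ = arcsin(p_z) ≈ 26.92°, λ = atan2(p_y, p_x) ≈ -113.22°.

≈ lat 26.9°N, lon 113.2°W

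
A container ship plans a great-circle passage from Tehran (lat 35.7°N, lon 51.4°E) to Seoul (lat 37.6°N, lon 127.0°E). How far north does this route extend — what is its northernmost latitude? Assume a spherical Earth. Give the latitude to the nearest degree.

The great circle lies in the plane with unit normal n̂ = (p₁ × p₂)/|p₁ × p₂|.
Here n̂_z ≈ +0.728; the vertex latitude is φ_max = arccos|n̂_z| ≈ 43.3°.

≈ 43°N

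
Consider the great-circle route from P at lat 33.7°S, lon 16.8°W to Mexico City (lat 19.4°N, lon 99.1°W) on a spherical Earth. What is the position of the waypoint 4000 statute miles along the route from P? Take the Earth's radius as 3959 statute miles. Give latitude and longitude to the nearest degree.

≈ lat 3°S, lon 69°W

Write both endpoints as unit vectors p₁, p₂ with components (cos φ cos λ, cos φ sin λ, sin φ).
The central angle between the endpoints is δ = arccos(p₁·p₂) ≈ 1.650 rad (94.5°). The total great-circle distance is δ·R ≈ 1.650 × 3959 ≈ 6532 mi, so the target fraction is f = 4000/6532 ≈ 0.612.
Interpolate at f ≈ 0.612 with slerp weights a = sin((1−f)δ)/sin δ ≈ 0.599, b = sin(fδ)/sin δ ≈ 0.850.
p = a·p₁ + b·p₂ ≈ (0.350, -0.935, -0.050); φ = arcsin(p_z) ≈ -2.87°, λ = atan2(p_y, p_x) ≈ -69.48°.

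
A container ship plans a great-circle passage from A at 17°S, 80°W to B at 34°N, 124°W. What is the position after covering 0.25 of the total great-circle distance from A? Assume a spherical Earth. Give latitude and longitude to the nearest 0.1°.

≈ 4.0°S, 90.3°W

From cos δ = sin φ₁ sin φ₂ + cos φ₁ cos φ₂ cos Δλ, the central angle is δ ≈ 1.152 rad (66.0°).
Interpolate at f = 0.25 with slerp weights a = sin((1−f)δ)/sin δ ≈ 0.832, b = sin(fδ)/sin δ ≈ 0.311.
p = a·p₁ + b·p₂ ≈ (-0.006, -0.998, -0.070); φ = arcsin(p_z) ≈ -3.99°, λ = atan2(p_y, p_x) ≈ -90.34°.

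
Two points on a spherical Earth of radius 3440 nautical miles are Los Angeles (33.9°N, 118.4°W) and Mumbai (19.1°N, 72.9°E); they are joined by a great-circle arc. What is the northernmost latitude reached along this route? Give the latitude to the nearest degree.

≈ 79°N

The great circle lies in the plane with unit normal n̂ = (p₁ × p₂)/|p₁ × p₂|.
Here n̂_z ≈ -0.190; the vertex latitude is φ_max = arccos|n̂_z| ≈ 79.1°.
Check via Clairaut: cos φ_max = |cos φ₁| · sin C = cos(33.9°)·sin(13.2°) ≈ 0.190, again giving ≈ 79.1°.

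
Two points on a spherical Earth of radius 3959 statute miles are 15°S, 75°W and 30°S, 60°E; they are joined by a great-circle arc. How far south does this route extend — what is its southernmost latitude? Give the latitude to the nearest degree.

≈ 48°S

The great circle lies in the plane with unit normal n̂ = (p₁ × p₂)/|p₁ × p₂|.
Here n̂_z ≈ +0.667; the vertex latitude is φ_max = arccos|n̂_z| ≈ 48.2°.
Check via Clairaut: cos φ_max = |cos φ₁| · sin C = cos(15.0°)·sin(136.3°) ≈ 0.667, again giving ≈ 48.2°.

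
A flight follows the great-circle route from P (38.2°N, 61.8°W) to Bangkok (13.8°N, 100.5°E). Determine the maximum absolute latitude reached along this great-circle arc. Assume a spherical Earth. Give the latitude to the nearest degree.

≈ 73°N

The great circle lies in the plane with unit normal n̂ = (p₁ × p₂)/|p₁ × p₂|.
Here n̂_z ≈ +0.285; the vertex latitude is φ_max = arccos|n̂_z| ≈ 73.5°.
Check via Clairaut: cos φ_max = |cos φ₁| · sin C = cos(38.2°)·sin(21.2°) ≈ 0.285, again giving ≈ 73.5°.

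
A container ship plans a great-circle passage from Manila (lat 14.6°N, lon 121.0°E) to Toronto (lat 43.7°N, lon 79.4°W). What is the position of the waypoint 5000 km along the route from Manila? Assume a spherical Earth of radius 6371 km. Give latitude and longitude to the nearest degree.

≈ lat 56°N, lon 143°E

Convert each endpoint to a unit vector on the sphere (x = cos φ cos λ, y = cos φ sin λ, z = sin φ).
The central angle between the endpoints is δ = arccos(p₁·p₂) ≈ 2.073 rad (118.8°). The total great-circle distance is δ·R ≈ 2.073 × 6371 ≈ 13209 km, so the target fraction is f = 5000/13209 ≈ 0.379.
Interpolate at f ≈ 0.379 with slerp weights a = sin((1−f)δ)/sin δ ≈ 1.096, b = sin(fδ)/sin δ ≈ 0.806.
p = a·p₁ + b·p₂ ≈ (-0.439, 0.336, 0.833); φ = arcsin(p_z) ≈ 56.44°, λ = atan2(p_y, p_x) ≈ 142.57°.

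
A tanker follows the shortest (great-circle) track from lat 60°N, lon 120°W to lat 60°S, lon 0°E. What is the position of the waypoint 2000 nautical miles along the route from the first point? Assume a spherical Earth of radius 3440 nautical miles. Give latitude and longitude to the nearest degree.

≈ lat 37°N, lon 82°W

From cos δ = sin φ₁ sin φ₂ + cos φ₁ cos φ₂ cos Δλ, the central angle is δ ≈ 2.636 rad (151.0°). The total great-circle distance is δ·R ≈ 2.636 × 3440 ≈ 9069 nmi, so the target fraction is f = 2000/9069 ≈ 0.221.
Interpolate at f ≈ 0.221 with slerp weights a = sin((1−f)δ)/sin δ ≈ 1.828, b = sin(fδ)/sin δ ≈ 1.134.
p = a·p₁ + b·p₂ ≈ (0.110, -0.792, 0.601); φ = arcsin(p_z) ≈ 36.94°, λ = atan2(p_y, p_x) ≈ -82.08°.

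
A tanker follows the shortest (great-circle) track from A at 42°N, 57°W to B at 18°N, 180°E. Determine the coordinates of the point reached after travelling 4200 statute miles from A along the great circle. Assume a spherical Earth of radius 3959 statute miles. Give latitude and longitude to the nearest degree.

Write both endpoints as unit vectors p₁, p₂ with components (cos φ cos λ, cos φ sin λ, sin φ).
The central angle between the endpoints is δ = arccos(p₁·p₂) ≈ 1.750 rad (100.3°). The total great-circle distance is δ·R ≈ 1.750 × 3959 ≈ 6928 mi, so the target fraction is f = 4200/6928 ≈ 0.606.
Interpolate at f ≈ 0.606 with slerp weights a = sin((1−f)δ)/sin δ ≈ 0.646, b = sin(fδ)/sin δ ≈ 0.887.
p = a·p₁ + b·p₂ ≈ (-0.582, -0.403, 0.706); φ = arcsin(p_z) ≈ 44.95°, λ = atan2(p_y, p_x) ≈ -145.32°.

≈ 45°N, 145°W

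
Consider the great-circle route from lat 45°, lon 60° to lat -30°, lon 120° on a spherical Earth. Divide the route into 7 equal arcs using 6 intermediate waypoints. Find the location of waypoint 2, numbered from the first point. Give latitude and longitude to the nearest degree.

≈ lat 25°, lon 82°

Write both endpoints as unit vectors p₁, p₂ with components (cos φ cos λ, cos φ sin λ, sin φ).
The central angle between the endpoints is δ = arccos(p₁·p₂) ≈ 1.618 rad (92.7°).
Interpolate at f = 2/7 with slerp weights a = sin((1−f)δ)/sin δ ≈ 0.916, b = sin(fδ)/sin δ ≈ 0.447.
p = a·p₁ + b·p₂ ≈ (0.131, 0.896, 0.425); φ = arcsin(p_z) ≈ 25.12°, λ = atan2(p_y, p_x) ≈ 81.71°.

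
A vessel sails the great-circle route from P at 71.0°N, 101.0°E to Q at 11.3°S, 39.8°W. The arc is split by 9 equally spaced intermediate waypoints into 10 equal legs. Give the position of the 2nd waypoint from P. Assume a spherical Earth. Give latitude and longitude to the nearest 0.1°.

≈ 74.2°N, 17.3°E

Convert each endpoint to a unit vector on the sphere (x = cos φ cos λ, y = cos φ sin λ, z = sin φ).
The central angle between the endpoints is δ = arccos(p₁·p₂) ≈ 2.018 rad (115.6°).
Interpolate at f = 2/10 with slerp weights a = sin((1−f)δ)/sin δ ≈ 1.108, b = sin(fδ)/sin δ ≈ 0.436.
p = a·p₁ + b·p₂ ≈ (0.259, 0.081, 0.962); φ = arcsin(p_z) ≈ 74.24°, λ = atan2(p_y, p_x) ≈ 17.28°.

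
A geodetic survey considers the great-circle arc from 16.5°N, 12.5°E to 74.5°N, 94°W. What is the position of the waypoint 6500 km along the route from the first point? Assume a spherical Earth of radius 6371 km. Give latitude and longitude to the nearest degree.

≈ 70°N, 27°W

Write both endpoints as unit vectors p₁, p₂ with components (cos φ cos λ, cos φ sin λ, sin φ).
The central angle between the endpoints is δ = arccos(p₁·p₂) ≈ 1.369 rad (78.4°). The total great-circle distance is δ·R ≈ 1.369 × 6371 ≈ 8719 km, so the target fraction is f = 6500/8719 ≈ 0.746.
Interpolate at f ≈ 0.746 with slerp weights a = sin((1−f)δ)/sin δ ≈ 0.348, b = sin(fδ)/sin δ ≈ 0.870.
p = a·p₁ + b·p₂ ≈ (0.310, -0.160, 0.937); φ = arcsin(p_z) ≈ 69.60°, λ = atan2(p_y, p_x) ≈ -27.25°.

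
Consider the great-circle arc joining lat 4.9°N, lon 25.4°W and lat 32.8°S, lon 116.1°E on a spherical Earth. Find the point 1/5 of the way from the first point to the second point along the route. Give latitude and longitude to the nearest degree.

≈ lat 13°S, lon 5°W

Write both endpoints as unit vectors p₁, p₂ with components (cos φ cos λ, cos φ sin λ, sin φ).
The central angle between the endpoints is δ = arccos(p₁·p₂) ≈ 2.349 rad (134.6°).
Interpolate at f = 1/5 with slerp weights a = sin((1−f)δ)/sin δ ≈ 1.337, b = sin(fδ)/sin δ ≈ 0.635.
p = a·p₁ + b·p₂ ≈ (0.969, -0.092, -0.230); φ = arcsin(p_z) ≈ -13.29°, λ = atan2(p_y, p_x) ≈ -5.43°.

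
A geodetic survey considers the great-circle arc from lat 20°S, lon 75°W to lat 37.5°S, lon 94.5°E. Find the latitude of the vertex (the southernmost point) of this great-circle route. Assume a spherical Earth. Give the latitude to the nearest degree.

The great circle lies in the plane with unit normal n̂ = (p₁ × p₂)/|p₁ × p₂|.
Here n̂_z ≈ +0.160; the vertex latitude is φ_max = arccos|n̂_z| ≈ 80.8°.
Check via Clairaut: cos φ_max = |cos φ₁| · sin C = cos(20.0°)·sin(170.2°) ≈ 0.160, again giving ≈ 80.8°.

≈ 81°S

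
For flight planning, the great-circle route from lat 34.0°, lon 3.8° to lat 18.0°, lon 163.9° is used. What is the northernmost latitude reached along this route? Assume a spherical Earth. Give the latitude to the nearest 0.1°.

The great circle lies in the plane with unit normal n̂ = (p₁ × p₂)/|p₁ × p₂|.
Here n̂_z ≈ +0.326; the vertex latitude is φ_max = arccos|n̂_z| ≈ 71.0°.
Check via Clairaut: cos φ_max = |cos φ₁| · sin C = cos(34.0°)·sin(23.2°) ≈ 0.326, again giving ≈ 71.0°.

≈ 71.0°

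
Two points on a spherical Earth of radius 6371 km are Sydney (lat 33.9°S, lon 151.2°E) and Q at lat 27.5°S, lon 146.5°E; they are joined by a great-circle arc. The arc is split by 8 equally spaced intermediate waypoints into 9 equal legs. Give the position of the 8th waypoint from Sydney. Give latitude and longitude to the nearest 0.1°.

≈ lat 28.2°S, lon 147.0°E

Convert each endpoint to a unit vector on the sphere (x = cos φ cos λ, y = cos φ sin λ, z = sin φ).
The central angle between the endpoints is δ = arccos(p₁·p₂) ≈ 0.132 rad (7.6°).
Interpolate at f = 8/9 with slerp weights a = sin((1−f)δ)/sin δ ≈ 0.111, b = sin(fδ)/sin δ ≈ 0.889.
p = a·p₁ + b·p₂ ≈ (-0.739, 0.480, -0.473); φ = arcsin(p_z) ≈ -28.22°, λ = atan2(p_y, p_x) ≈ 146.99°.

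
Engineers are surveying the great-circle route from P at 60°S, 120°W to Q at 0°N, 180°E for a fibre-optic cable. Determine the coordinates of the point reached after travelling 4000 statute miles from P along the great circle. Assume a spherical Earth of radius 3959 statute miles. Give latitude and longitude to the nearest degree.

≈ 16°S, 172°W

The haversine formula gives a central angle δ ≈ 1.318 rad (75.5°) between the endpoints. The total great-circle distance is δ·R ≈ 1.318 × 3959 ≈ 5218 mi, so the target fraction is f = 4000/5218 ≈ 0.767.
Interpolate at f ≈ 0.767 with slerp weights a = sin((1−f)δ)/sin δ ≈ 0.313, b = sin(fδ)/sin δ ≈ 0.875.
p = a·p₁ + b·p₂ ≈ (-0.953, -0.135, -0.271); φ = arcsin(p_z) ≈ -15.72°, λ = atan2(p_y, p_x) ≈ -171.91°.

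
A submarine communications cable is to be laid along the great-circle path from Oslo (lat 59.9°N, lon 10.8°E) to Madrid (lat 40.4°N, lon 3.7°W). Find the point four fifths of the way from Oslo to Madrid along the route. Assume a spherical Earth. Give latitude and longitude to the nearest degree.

≈ lat 44°N, lon 2°W

Convert each endpoint to a unit vector on the sphere (x = cos φ cos λ, y = cos φ sin λ, z = sin φ).
The central angle between the endpoints is δ = arccos(p₁·p₂) ≈ 0.375 rad (21.5°).
Interpolate at f = 4/5 with slerp weights a = sin((1−f)δ)/sin δ ≈ 0.205, b = sin(fδ)/sin δ ≈ 0.807.
p = a·p₁ + b·p₂ ≈ (0.714, -0.020, 0.700); φ = arcsin(p_z) ≈ 44.42°, λ = atan2(p_y, p_x) ≈ -1.64°.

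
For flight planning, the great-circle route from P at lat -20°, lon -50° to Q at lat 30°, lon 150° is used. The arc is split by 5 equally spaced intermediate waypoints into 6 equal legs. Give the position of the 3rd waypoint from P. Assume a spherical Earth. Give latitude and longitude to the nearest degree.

Write both endpoints as unit vectors p₁, p₂ with components (cos φ cos λ, cos φ sin λ, sin φ).
The central angle between the endpoints is δ = arccos(p₁·p₂) ≈ 2.781 rad (159.3°).
Interpolate at f = 3/6 with slerp weights a = sin((1−f)δ)/sin δ ≈ 2.789, b = sin(fδ)/sin δ ≈ 2.789.
p = a·p₁ + b·p₂ ≈ (-0.407, -0.800, 0.441); φ = arcsin(p_z) ≈ 26.14°, λ = atan2(p_y, p_x) ≈ -116.97°.

≈ lat 26°, lon -117°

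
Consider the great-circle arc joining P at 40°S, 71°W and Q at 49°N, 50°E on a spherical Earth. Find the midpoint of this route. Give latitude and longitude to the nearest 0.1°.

≈ 9.0°N, 18.3°W

Convert each endpoint to a unit vector on the sphere (x = cos φ cos λ, y = cos φ sin λ, z = sin φ).
The central angle between the endpoints is δ = arccos(p₁·p₂) ≈ 2.410 rad (138.1°).
Interpolate at f = 1/2 with slerp weights a = sin((1−f)δ)/sin δ ≈ 1.397, b = sin(fδ)/sin δ ≈ 1.397.
p = a·p₁ + b·p₂ ≈ (0.938, -0.310, 0.156); φ = arcsin(p_z) ≈ 9.00°, λ = atan2(p_y, p_x) ≈ -18.28°.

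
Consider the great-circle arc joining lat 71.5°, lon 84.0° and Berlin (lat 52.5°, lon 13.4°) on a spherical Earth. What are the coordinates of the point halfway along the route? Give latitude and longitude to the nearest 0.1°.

≈ lat 66.0°, lon 36.1°

From cos δ = sin φ₁ sin φ₂ + cos φ₁ cos φ₂ cos Δλ, the central angle is δ ≈ 0.615 rad (35.3°).
Interpolate at f = 1/2 with slerp weights a = sin((1−f)δ)/sin δ ≈ 0.525, b = sin(fδ)/sin δ ≈ 0.525.
p = a·p₁ + b·p₂ ≈ (0.328, 0.240, 0.914); φ = arcsin(p_z) ≈ 66.03°, λ = atan2(p_y, p_x) ≈ 36.14°.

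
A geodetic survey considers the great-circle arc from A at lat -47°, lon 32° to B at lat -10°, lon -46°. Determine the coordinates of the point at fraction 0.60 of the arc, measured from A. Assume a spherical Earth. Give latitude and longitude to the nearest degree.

≈ lat -30°, lon -23°

Convert each endpoint to a unit vector on the sphere (x = cos φ cos λ, y = cos φ sin λ, z = sin φ).
The central angle between the endpoints is δ = arccos(p₁·p₂) ≈ 1.301 rad (74.5°).
Interpolate at f = 0.60 with slerp weights a = sin((1−f)δ)/sin δ ≈ 0.516, b = sin(fδ)/sin δ ≈ 0.730.
p = a·p₁ + b·p₂ ≈ (0.798, -0.331, -0.504); φ = arcsin(p_z) ≈ -30.27°, λ = atan2(p_y, p_x) ≈ -22.52°.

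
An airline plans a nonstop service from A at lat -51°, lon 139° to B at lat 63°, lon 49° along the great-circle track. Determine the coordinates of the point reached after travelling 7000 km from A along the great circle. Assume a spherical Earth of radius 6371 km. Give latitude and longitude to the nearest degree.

Convert each endpoint to a unit vector on the sphere (x = cos φ cos λ, y = cos φ sin λ, z = sin φ).
The central angle between the endpoints is δ = arccos(p₁·p₂) ≈ 2.336 rad (133.8°). The total great-circle distance is δ·R ≈ 2.336 × 6371 ≈ 14881 km, so the target fraction is f = 7000/14881 ≈ 0.470.
Interpolate at f ≈ 0.470 with slerp weights a = sin((1−f)δ)/sin δ ≈ 1.310, b = sin(fδ)/sin δ ≈ 1.234.
p = a·p₁ + b·p₂ ≈ (-0.254, 0.964, 0.082); φ = arcsin(p_z) ≈ 4.72°, λ = atan2(p_y, p_x) ≈ 104.78°.

≈ lat 5°, lon 105°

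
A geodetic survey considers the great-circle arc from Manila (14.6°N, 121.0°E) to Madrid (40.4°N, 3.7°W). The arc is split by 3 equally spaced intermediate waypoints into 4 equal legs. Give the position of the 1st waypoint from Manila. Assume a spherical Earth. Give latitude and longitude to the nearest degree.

Convert each endpoint to a unit vector on the sphere (x = cos φ cos λ, y = cos φ sin λ, z = sin φ).
The central angle between the endpoints is δ = arccos(p₁·p₂) ≈ 1.830 rad (104.8°).
Interpolate at f = 1/4 with slerp weights a = sin((1−f)δ)/sin δ ≈ 1.014, b = sin(fδ)/sin δ ≈ 0.457.
p = a·p₁ + b·p₂ ≈ (-0.158, 0.819, 0.552); φ = arcsin(p_z) ≈ 33.49°, λ = atan2(p_y, p_x) ≈ 100.94°.

≈ 33°N, 101°E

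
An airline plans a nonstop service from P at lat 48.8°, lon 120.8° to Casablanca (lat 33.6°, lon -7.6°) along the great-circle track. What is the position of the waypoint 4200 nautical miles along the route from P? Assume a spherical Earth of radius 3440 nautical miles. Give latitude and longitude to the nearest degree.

≈ lat 47°, lon 4°

Convert each endpoint to a unit vector on the sphere (x = cos φ cos λ, y = cos φ sin λ, z = sin φ).
The central angle between the endpoints is δ = arccos(p₁·p₂) ≈ 1.495 rad (85.7°). The total great-circle distance is δ·R ≈ 1.495 × 3440 ≈ 5143 nmi, so the target fraction is f = 4200/5143 ≈ 0.817.
Interpolate at f ≈ 0.817 with slerp weights a = sin((1−f)δ)/sin δ ≈ 0.272, b = sin(fδ)/sin δ ≈ 0.942.
p = a·p₁ + b·p₂ ≈ (0.686, 0.050, 0.726); φ = arcsin(p_z) ≈ 46.53°, λ = atan2(p_y, p_x) ≈ 4.16°.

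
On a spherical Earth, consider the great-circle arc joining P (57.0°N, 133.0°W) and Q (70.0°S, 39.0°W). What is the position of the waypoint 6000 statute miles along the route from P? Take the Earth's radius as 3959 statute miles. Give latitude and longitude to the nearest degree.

≈ (24°S, 95°W)

From cos δ = sin φ₁ sin φ₂ + cos φ₁ cos φ₂ cos Δλ, the central angle is δ ≈ 2.500 rad (143.2°). The total great-circle distance is δ·R ≈ 2.500 × 3959 ≈ 9897 mi, so the target fraction is f = 6000/9897 ≈ 0.606.
Interpolate at f ≈ 0.606 with slerp weights a = sin((1−f)δ)/sin δ ≈ 1.392, b = sin(fδ)/sin δ ≈ 1.668.
p = a·p₁ + b·p₂ ≈ (-0.073, -0.913, -0.400); φ = arcsin(p_z) ≈ -23.61°, λ = atan2(p_y, p_x) ≈ -94.60°.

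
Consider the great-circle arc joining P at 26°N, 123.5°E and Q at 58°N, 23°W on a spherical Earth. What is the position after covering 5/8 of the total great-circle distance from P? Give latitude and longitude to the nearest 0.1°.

≈ 73.7°N, 62.3°E

The haversine formula gives a central angle δ ≈ 1.596 rad (91.5°) between the endpoints.
Interpolate at f = 5/8 with slerp weights a = sin((1−f)δ)/sin δ ≈ 0.564, b = sin(fδ)/sin δ ≈ 0.840.
p = a·p₁ + b·p₂ ≈ (0.130, 0.248, 0.960); φ = arcsin(p_z) ≈ 73.71°, λ = atan2(p_y, p_x) ≈ 62.31°.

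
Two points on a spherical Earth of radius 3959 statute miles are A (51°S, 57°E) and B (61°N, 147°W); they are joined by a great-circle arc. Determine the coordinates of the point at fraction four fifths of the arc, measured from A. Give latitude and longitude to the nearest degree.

The haversine formula gives a central angle δ ≈ 2.852 rad (163.4°) between the endpoints.
Interpolate at f = 4/5 with slerp weights a = sin((1−f)δ)/sin δ ≈ 1.893, b = sin(fδ)/sin δ ≈ 2.656.
p = a·p₁ + b·p₂ ≈ (-0.431, 0.298, 0.852); φ = arcsin(p_z) ≈ 58.41°, λ = atan2(p_y, p_x) ≈ 145.37°.

≈ (58°N, 145°E)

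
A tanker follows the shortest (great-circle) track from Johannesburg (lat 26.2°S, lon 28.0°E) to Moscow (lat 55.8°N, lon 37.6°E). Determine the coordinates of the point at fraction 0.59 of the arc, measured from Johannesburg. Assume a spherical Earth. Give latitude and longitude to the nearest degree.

≈ lat 22°N, lon 32°E

Write both endpoints as unit vectors p₁, p₂ with components (cos φ cos λ, cos φ sin λ, sin φ).
The central angle between the endpoints is δ = arccos(p₁·p₂) ≈ 1.438 rad (82.4°).
Interpolate at f = 0.59 with slerp weights a = sin((1−f)δ)/sin δ ≈ 0.561, b = sin(fδ)/sin δ ≈ 0.757.
p = a·p₁ + b·p₂ ≈ (0.782, 0.496, 0.378); φ = arcsin(p_z) ≈ 22.23°, λ = atan2(p_y, p_x) ≈ 32.40°.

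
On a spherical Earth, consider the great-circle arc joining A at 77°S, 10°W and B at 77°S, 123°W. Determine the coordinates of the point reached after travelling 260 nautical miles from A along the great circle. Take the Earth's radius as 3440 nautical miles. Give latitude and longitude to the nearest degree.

Write both endpoints as unit vectors p₁, p₂ with components (cos φ cos λ, cos φ sin λ, sin φ).
The central angle between the endpoints is δ = arccos(p₁·p₂) ≈ 0.377 rad (21.6°). The total great-circle distance is δ·R ≈ 0.377 × 3440 ≈ 1298 nmi, so the target fraction is f = 260/1298 ≈ 0.200.
Interpolate at f ≈ 0.200 with slerp weights a = sin((1−f)δ)/sin δ ≈ 0.807, b = sin(fδ)/sin δ ≈ 0.205.
p = a·p₁ + b·p₂ ≈ (0.154, -0.070, -0.986); φ = arcsin(p_z) ≈ -80.28°, λ = atan2(p_y, p_x) ≈ -24.55°.

≈ 80°S, 25°W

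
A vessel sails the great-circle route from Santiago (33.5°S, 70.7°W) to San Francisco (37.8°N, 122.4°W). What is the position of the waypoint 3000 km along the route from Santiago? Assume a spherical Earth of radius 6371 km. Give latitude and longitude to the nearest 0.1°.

Convert each endpoint to a unit vector on the sphere (x = cos φ cos λ, y = cos φ sin λ, z = sin φ).
The central angle between the endpoints is δ = arccos(p₁·p₂) ≈ 1.501 rad (86.0°). The total great-circle distance is δ·R ≈ 1.501 × 6371 ≈ 9561 km, so the target fraction is f = 3000/9561 ≈ 0.314.
Interpolate at f ≈ 0.314 with slerp weights a = sin((1−f)δ)/sin δ ≈ 0.859, b = sin(fδ)/sin δ ≈ 0.455.
p = a·p₁ + b·p₂ ≈ (0.044, -0.980, -0.196); φ = arcsin(p_z) ≈ -11.28°, λ = atan2(p_y, p_x) ≈ -87.41°.

≈ 11.3°S, 87.4°W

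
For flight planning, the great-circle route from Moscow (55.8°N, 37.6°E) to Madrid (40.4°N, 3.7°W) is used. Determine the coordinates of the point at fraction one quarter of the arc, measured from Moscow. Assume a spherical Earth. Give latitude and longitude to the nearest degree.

≈ 53°N, 25°E

From cos δ = sin φ₁ sin φ₂ + cos φ₁ cos φ₂ cos Δλ, the central angle is δ ≈ 0.540 rad (30.9°).
Interpolate at f = 1/4 with slerp weights a = sin((1−f)δ)/sin δ ≈ 0.766, b = sin(fδ)/sin δ ≈ 0.262.
p = a·p₁ + b·p₂ ≈ (0.540, 0.250, 0.804); φ = arcsin(p_z) ≈ 53.47°, λ = atan2(p_y, p_x) ≈ 24.83°.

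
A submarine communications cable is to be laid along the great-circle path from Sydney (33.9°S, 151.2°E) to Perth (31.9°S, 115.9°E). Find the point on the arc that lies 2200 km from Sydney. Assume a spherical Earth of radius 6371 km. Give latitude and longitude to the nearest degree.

Convert each endpoint to a unit vector on the sphere (x = cos φ cos λ, y = cos φ sin λ, z = sin φ).
The central angle between the endpoints is δ = arccos(p₁·p₂) ≈ 0.516 rad (29.6°). The total great-circle distance is δ·R ≈ 0.516 × 6371 ≈ 3287 km, so the target fraction is f = 2200/3287 ≈ 0.669.
Interpolate at f ≈ 0.669 with slerp weights a = sin((1−f)δ)/sin δ ≈ 0.344, b = sin(fδ)/sin δ ≈ 0.686.
p = a·p₁ + b·p₂ ≈ (-0.505, 0.662, -0.555); φ = arcsin(p_z) ≈ -33.68°, λ = atan2(p_y, p_x) ≈ 127.34°.

≈ 34°S, 127°E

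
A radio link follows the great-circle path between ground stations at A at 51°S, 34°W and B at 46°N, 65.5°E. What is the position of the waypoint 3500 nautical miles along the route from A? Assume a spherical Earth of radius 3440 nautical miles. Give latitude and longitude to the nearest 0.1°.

≈ 9.1°S, 15.6°E

Write both endpoints as unit vectors p₁, p₂ with components (cos φ cos λ, cos φ sin λ, sin φ).
The central angle between the endpoints is δ = arccos(p₁·p₂) ≈ 2.254 rad (129.1°). The total great-circle distance is δ·R ≈ 2.254 × 3440 ≈ 7753 nmi, so the target fraction is f = 3500/7753 ≈ 0.451.
Interpolate at f ≈ 0.451 with slerp weights a = sin((1−f)δ)/sin δ ≈ 1.218, b = sin(fδ)/sin δ ≈ 1.097.
p = a·p₁ + b·p₂ ≈ (0.951, 0.265, -0.157); φ = arcsin(p_z) ≈ -9.06°, λ = atan2(p_y, p_x) ≈ 15.55°.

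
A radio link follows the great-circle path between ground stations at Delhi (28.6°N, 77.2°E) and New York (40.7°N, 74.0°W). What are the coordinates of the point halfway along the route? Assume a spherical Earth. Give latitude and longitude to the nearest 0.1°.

Write both endpoints as unit vectors p₁, p₂ with components (cos φ cos λ, cos φ sin λ, sin φ).
The central angle between the endpoints is δ = arccos(p₁·p₂) ≈ 1.845 rad (105.7°).
Interpolate at f = 1/2 with slerp weights a = sin((1−f)δ)/sin δ ≈ 0.828, b = sin(fδ)/sin δ ≈ 0.828.
p = a·p₁ + b·p₂ ≈ (0.334, 0.106, 0.937); φ = arcsin(p_z) ≈ 69.49°, λ = atan2(p_y, p_x) ≈ 17.52°.

≈ (69.5°N, 17.5°E)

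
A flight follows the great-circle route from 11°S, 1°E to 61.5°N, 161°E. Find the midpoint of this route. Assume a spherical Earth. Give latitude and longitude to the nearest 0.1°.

≈ 51.0°N, 18.0°E

Convert each endpoint to a unit vector on the sphere (x = cos φ cos λ, y = cos φ sin λ, z = sin φ).
The central angle between the endpoints is δ = arccos(p₁·p₂) ≈ 2.224 rad (127.4°).
Interpolate at f = 1/2 with slerp weights a = sin((1−f)δ)/sin δ ≈ 1.129, b = sin(fδ)/sin δ ≈ 1.129.
p = a·p₁ + b·p₂ ≈ (0.599, 0.195, 0.777); φ = arcsin(p_z) ≈ 50.97°, λ = atan2(p_y, p_x) ≈ 18.02°.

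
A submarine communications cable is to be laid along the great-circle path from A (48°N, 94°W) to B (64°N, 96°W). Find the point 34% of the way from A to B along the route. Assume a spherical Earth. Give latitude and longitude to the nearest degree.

≈ (53°N, 95°W)

The haversine formula gives a central angle δ ≈ 0.280 rad (16.0°) between the endpoints.
Interpolate at f = 0.34 with slerp weights a = sin((1−f)δ)/sin δ ≈ 0.665, b = sin(fδ)/sin δ ≈ 0.344.
p = a·p₁ + b·p₂ ≈ (-0.047, -0.594, 0.803); φ = arcsin(p_z) ≈ 53.44°, λ = atan2(p_y, p_x) ≈ -94.51°.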